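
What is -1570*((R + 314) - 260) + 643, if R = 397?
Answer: -707427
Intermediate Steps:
-1570*((R + 314) - 260) + 643 = -1570*((397 + 314) - 260) + 643 = -1570*(711 - 260) + 643 = -1570*451 + 643 = -708070 + 643 = -707427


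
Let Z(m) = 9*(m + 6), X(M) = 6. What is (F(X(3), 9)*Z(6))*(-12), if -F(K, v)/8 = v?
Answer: 93312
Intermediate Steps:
Z(m) = 54 + 9*m (Z(m) = 9*(6 + m) = 54 + 9*m)
F(K, v) = -8*v
(F(X(3), 9)*Z(6))*(-12) = ((-8*9)*(54 + 9*6))*(-12) = -72*(54 + 54)*(-12) = -72*108*(-12) = -7776*(-12) = 93312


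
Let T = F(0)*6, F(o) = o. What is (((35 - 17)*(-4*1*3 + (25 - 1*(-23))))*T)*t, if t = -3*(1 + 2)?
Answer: 0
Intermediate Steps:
t = -9 (t = -3*3 = -9)
T = 0 (T = 0*6 = 0)
(((35 - 17)*(-4*1*3 + (25 - 1*(-23))))*T)*t = (((35 - 17)*(-4*1*3 + (25 - 1*(-23))))*0)*(-9) = ((18*(-4*3 + (25 + 23)))*0)*(-9) = ((18*(-12 + 48))*0)*(-9) = ((18*36)*0)*(-9) = (648*0)*(-9) = 0*(-9) = 0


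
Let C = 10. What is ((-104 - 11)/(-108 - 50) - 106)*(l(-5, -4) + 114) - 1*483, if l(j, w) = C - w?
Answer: -1102669/79 ≈ -13958.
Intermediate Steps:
l(j, w) = 10 - w
((-104 - 11)/(-108 - 50) - 106)*(l(-5, -4) + 114) - 1*483 = ((-104 - 11)/(-108 - 50) - 106)*((10 - 1*(-4)) + 114) - 1*483 = (-115/(-158) - 106)*((10 + 4) + 114) - 483 = (-115*(-1/158) - 106)*(14 + 114) - 483 = (115/158 - 106)*128 - 483 = -16633/158*128 - 483 = -1064512/79 - 483 = -1102669/79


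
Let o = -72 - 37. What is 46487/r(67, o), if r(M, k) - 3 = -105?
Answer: -46487/102 ≈ -455.75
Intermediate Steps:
o = -109
r(M, k) = -102 (r(M, k) = 3 - 105 = -102)
46487/r(67, o) = 46487/(-102) = 46487*(-1/102) = -46487/102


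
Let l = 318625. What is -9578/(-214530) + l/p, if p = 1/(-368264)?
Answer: -12586273120000211/107265 ≈ -1.1734e+11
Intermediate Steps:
p = -1/368264 ≈ -2.7154e-6
-9578/(-214530) + l/p = -9578/(-214530) + 318625/(-1/368264) = -9578*(-1/214530) + 318625*(-368264) = 4789/107265 - 117338117000 = -12586273120000211/107265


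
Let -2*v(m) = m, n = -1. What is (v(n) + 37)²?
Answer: 5625/4 ≈ 1406.3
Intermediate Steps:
v(m) = -m/2
(v(n) + 37)² = (-½*(-1) + 37)² = (½ + 37)² = (75/2)² = 5625/4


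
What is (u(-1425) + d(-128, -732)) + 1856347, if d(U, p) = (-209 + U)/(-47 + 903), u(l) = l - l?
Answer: 1589032695/856 ≈ 1.8563e+6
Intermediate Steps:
u(l) = 0
d(U, p) = -209/856 + U/856 (d(U, p) = (-209 + U)/856 = (-209 + U)*(1/856) = -209/856 + U/856)
(u(-1425) + d(-128, -732)) + 1856347 = (0 + (-209/856 + (1/856)*(-128))) + 1856347 = (0 + (-209/856 - 16/107)) + 1856347 = (0 - 337/856) + 1856347 = -337/856 + 1856347 = 1589032695/856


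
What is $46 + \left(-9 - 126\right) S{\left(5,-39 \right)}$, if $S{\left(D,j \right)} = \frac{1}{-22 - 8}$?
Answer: $\frac{101}{2} \approx 50.5$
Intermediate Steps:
$S{\left(D,j \right)} = - \frac{1}{30}$ ($S{\left(D,j \right)} = \frac{1}{-30} = - \frac{1}{30}$)
$46 + \left(-9 - 126\right) S{\left(5,-39 \right)} = 46 + \left(-9 - 126\right) \left(- \frac{1}{30}\right) = 46 - - \frac{9}{2} = 46 + \frac{9}{2} = \frac{101}{2}$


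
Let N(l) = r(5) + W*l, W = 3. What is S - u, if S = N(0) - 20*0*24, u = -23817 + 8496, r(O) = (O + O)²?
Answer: 15421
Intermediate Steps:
r(O) = 4*O² (r(O) = (2*O)² = 4*O²)
N(l) = 100 + 3*l (N(l) = 4*5² + 3*l = 4*25 + 3*l = 100 + 3*l)
u = -15321
S = 100 (S = (100 + 3*0) - 20*0*24 = (100 + 0) + 0*24 = 100 + 0 = 100)
S - u = 100 - 1*(-15321) = 100 + 15321 = 15421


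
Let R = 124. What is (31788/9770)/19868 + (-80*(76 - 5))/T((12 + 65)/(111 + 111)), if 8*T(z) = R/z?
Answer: -21223999416773/166983437190 ≈ -127.10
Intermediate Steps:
T(z) = 31/(2*z) (T(z) = (124/z)/8 = 31/(2*z))
(31788/9770)/19868 + (-80*(76 - 5))/T((12 + 65)/(111 + 111)) = (31788/9770)/19868 + (-80*(76 - 5))/((31/(2*(((12 + 65)/(111 + 111)))))) = (31788*(1/9770))*(1/19868) + (-80*71)/((31/(2*((77/222))))) = (15894/4885)*(1/19868) - 5680/(31/(2*((77*(1/222))))) = 7947/48527590 - 5680/(31/(2*(77/222))) = 7947/48527590 - 5680/((31/2)*(222/77)) = 7947/48527590 - 5680/3441/77 = 7947/48527590 - 5680*77/3441 = 7947/48527590 - 437360/3441 = -21223999416773/166983437190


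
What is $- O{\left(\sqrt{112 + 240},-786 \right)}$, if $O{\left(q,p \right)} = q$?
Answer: $- 4 \sqrt{22} \approx -18.762$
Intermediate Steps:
$- O{\left(\sqrt{112 + 240},-786 \right)} = - \sqrt{112 + 240} = - \sqrt{352} = - 4 \sqrt{22}$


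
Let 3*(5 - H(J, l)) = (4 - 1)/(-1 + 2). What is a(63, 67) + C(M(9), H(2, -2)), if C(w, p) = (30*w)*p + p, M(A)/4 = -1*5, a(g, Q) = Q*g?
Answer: 1825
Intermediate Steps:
H(J, l) = 4 (H(J, l) = 5 - (4 - 1)/(3*(-1 + 2)) = 5 - 1/1 = 5 - 1 = 4)
M(A) = -20 (M(A) = 4*(-1*5) = 4*(-5) = -20)
C(w, p) = p + 30*p*w (C(w, p) = 30*p*w + p = p + 30*p*w)
a(63, 67) + C(M(9), H(2, -2)) = 67*63 + 4*(1 + 30*(-20)) = 4221 + 4*(1 - 600) = 4221 + 4*(-599) = 4221 - 2396 = 1825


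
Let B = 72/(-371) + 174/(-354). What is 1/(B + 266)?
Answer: 21889/5807467 ≈ 0.0037691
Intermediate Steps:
B = -15007/21889 (B = 72*(-1/371) + 174*(-1/354) = -72/371 - 29/59 = -15007/21889 ≈ -0.68560)
1/(B + 266) = 1/(-15007/21889 + 266) = 1/(5807467/21889) = 21889/5807467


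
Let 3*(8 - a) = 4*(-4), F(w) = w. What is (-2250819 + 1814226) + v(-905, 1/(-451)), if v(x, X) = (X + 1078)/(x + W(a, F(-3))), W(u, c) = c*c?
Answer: -176425971105/404096 ≈ -4.3659e+5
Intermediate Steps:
a = 40/3 (a = 8 - 4*(-4)/3 = 8 - 1/3*(-16) = 8 + 16/3 = 40/3 ≈ 13.333)
W(u, c) = c**2
v(x, X) = (1078 + X)/(9 + x) (v(x, X) = (X + 1078)/(x + (-3)**2) = (1078 + X)/(x + 9) = (1078 + X)/(9 + x))
(-2250819 + 1814226) + v(-905, 1/(-451)) = (-2250819 + 1814226) + (1078 + 1/(-451))/(9 - 905) = -436593 + (1078 - 1/451)/(-896) = -436593 - 1/896*486177/451 = -436593 - 486177/404096 = -176425971105/404096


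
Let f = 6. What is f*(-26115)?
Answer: -156690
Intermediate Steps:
f*(-26115) = 6*(-26115) = -156690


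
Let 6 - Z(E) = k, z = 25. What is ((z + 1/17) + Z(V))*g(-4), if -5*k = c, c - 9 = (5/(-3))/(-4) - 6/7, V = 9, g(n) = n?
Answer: -233983/1785 ≈ -131.08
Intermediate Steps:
c = 719/84 (c = 9 + ((5/(-3))/(-4) - 6/7) = 9 + ((5*(-⅓))*(-¼) - 6*⅐) = 9 + (-5/3*(-¼) - 6/7) = 9 + (5/12 - 6/7) = 9 - 37/84 = 719/84 ≈ 8.5595)
k = -719/420 (k = -⅕*719/84 = -719/420 ≈ -1.7119)
Z(E) = 3239/420 (Z(E) = 6 - 1*(-719/420) = 6 + 719/420 = 3239/420)
((z + 1/17) + Z(V))*g(-4) = ((25 + 1/17) + 3239/420)*(-4) = (426/17 + 3239/420)*(-4) = (233983/7140)*(-4) = -233983/1785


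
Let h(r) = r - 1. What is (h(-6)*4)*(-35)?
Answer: 980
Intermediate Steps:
h(r) = -1 + r
(h(-6)*4)*(-35) = ((-1 - 6)*4)*(-35) = -7*4*(-35) = -28*(-35) = 980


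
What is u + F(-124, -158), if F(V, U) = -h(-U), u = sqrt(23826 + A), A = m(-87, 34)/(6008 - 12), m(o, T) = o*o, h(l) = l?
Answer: -158 + sqrt(214159529235)/2998 ≈ -3.6392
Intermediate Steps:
m(o, T) = o**2
A = 7569/5996 (A = (-87)**2/(6008 - 12) = 7569/5996 ≈ 1.2623)
u = sqrt(214159529235)/2998 (u = sqrt(23826 + 7569/5996) = sqrt(142868265/5996) = sqrt(214159529235)/2998 ≈ 154.36)
F(V, U) = U (F(V, U) = -(-1)*U = U)
u + F(-124, -158) = sqrt(214159529235)/2998 - 158 = -158 + sqrt(214159529235)/2998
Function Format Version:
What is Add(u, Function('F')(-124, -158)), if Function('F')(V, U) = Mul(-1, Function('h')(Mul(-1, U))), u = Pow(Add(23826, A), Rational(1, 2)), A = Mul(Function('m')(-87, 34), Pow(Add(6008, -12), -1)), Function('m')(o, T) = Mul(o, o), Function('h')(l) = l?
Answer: Add(-158, Mul(Rational(1, 2998), Pow(214159529235, Rational(1, 2)))) ≈ -3.6392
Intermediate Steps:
Function('m')(o, T) = Pow(o, 2)
A = Rational(7569, 5996) (A = Mul(Pow(-87, 2), Pow(Add(6008, -12), -1)) = Mul(7569, Pow(5996, -1)) = Mul(7569, Rational(1, 5996)) = Rational(7569, 5996) ≈ 1.2623)
u = Mul(Rational(1, 2998), Pow(214159529235, Rational(1, 2))) (u = Pow(Add(23826, Rational(7569, 5996)), Rational(1, 2)) = Pow(Rational(142868265, 5996), Rational(1, 2)) = Mul(Rational(1, 2998), Pow(214159529235, Rational(1, 2))) ≈ 154.36)
Function('F')(V, U) = U (Function('F')(V, U) = Mul(-1, Mul(-1, U)) = U)
Add(u, Function('F')(-124, -158)) = Add(Mul(Rational(1, 2998), Pow(214159529235, Rational(1, 2))), -158) = Add(-158, Mul(Rational(1, 2998), Pow(214159529235, Rational(1, 2))))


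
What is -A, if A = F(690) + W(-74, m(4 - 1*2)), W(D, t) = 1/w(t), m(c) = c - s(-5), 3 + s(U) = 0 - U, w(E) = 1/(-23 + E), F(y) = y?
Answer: -667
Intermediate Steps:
s(U) = -3 - U (s(U) = -3 + (0 - U) = -3 - U)
m(c) = -2 + c (m(c) = c - (-3 - 1*(-5)) = c - (-3 + 5) = c - 1*2 = c - 2 = -2 + c)
W(D, t) = -23 + t (W(D, t) = 1/(1/(-23 + t)) = -23 + t)
A = 667 (A = 690 + (-23 + (-2 + (4 - 1*2))) = 690 + (-23 + (-2 + (4 - 2))) = 690 + (-23 + (-2 + 2)) = 690 + (-23 + 0) = 690 - 23 = 667)
-A = -1*667 = -667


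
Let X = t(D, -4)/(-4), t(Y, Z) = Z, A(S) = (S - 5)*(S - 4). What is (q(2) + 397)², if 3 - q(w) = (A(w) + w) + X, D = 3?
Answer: 152881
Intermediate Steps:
A(S) = (-5 + S)*(-4 + S)
X = 1 (X = -4/(-4) = -4*(-¼) = 1)
q(w) = -18 - w² + 8*w (q(w) = 3 - (((20 + w² - 9*w) + w) + 1) = 3 - ((20 + w² - 8*w) + 1) = 3 - (21 + w² - 8*w) = 3 + (-21 - w² + 8*w) = -18 - w² + 8*w)
(q(2) + 397)² = ((-18 - 1*2² + 8*2) + 397)² = ((-18 - 1*4 + 16) + 397)² = ((-18 - 4 + 16) + 397)² = (-6 + 397)² = 391² = 152881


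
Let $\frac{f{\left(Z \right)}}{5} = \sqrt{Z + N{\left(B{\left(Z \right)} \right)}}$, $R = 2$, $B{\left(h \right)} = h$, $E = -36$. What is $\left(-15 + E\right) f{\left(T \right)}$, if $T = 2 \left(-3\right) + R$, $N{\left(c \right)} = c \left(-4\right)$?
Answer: $- 510 \sqrt{3} \approx -883.35$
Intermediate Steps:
$N{\left(c \right)} = - 4 c$
$T = -4$ ($T = 2 \left(-3\right) + 2 = -6 + 2 = -4$)
$f{\left(Z \right)} = 5 \sqrt{3} \sqrt{- Z}$ ($f{\left(Z \right)} = 5 \sqrt{Z - 4 Z} = 5 \sqrt{- 3 Z} = 5 \sqrt{3} \sqrt{- Z}$)
$\left(-15 + E\right) f{\left(T \right)} = \left(-15 - 36\right) 5 \sqrt{3} \sqrt{\left(-1\right) \left(-4\right)} = - 51 \cdot 5 \sqrt{3} \sqrt{4} = - 51 \cdot 5 \sqrt{3} \cdot 2 = - 51 \cdot 10 \sqrt{3} = - 510 \sqrt{3}$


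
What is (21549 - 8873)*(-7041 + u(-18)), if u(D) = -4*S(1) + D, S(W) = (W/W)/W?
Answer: -89530588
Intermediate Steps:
S(W) = 1/W
u(D) = -4 + D (u(D) = -4/1 + D = -4*1 + D = -4 + D)
(21549 - 8873)*(-7041 + u(-18)) = (21549 - 8873)*(-7041 + (-4 - 18)) = 12676*(-7041 - 22) = 12676*(-7063) = -89530588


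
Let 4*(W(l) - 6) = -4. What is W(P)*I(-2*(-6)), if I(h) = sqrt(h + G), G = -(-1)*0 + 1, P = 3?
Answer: 5*sqrt(13) ≈ 18.028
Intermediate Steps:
G = 1 (G = -1*0 + 1 = 0 + 1 = 1)
W(l) = 5 (W(l) = 6 + (1/4)*(-4) = 6 - 1 = 5)
I(h) = sqrt(1 + h) (I(h) = sqrt(h + 1) = sqrt(1 + h))
W(P)*I(-2*(-6)) = 5*sqrt(1 - 2*(-6)) = 5*sqrt(1 + 12) = 5*sqrt(13)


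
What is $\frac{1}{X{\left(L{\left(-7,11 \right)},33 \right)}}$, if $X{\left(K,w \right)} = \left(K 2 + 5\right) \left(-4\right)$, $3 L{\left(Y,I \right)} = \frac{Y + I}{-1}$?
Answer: $- \frac{3}{28} \approx -0.10714$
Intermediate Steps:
$L{\left(Y,I \right)} = - \frac{I}{3} - \frac{Y}{3}$ ($L{\left(Y,I \right)} = \frac{\left(Y + I\right) \frac{1}{-1}}{3} = \frac{\left(I + Y\right) \left(-1\right)}{3} = \frac{- I - Y}{3} = - \frac{I}{3} - \frac{Y}{3}$)
$X{\left(K,w \right)} = -20 - 8 K$ ($X{\left(K,w \right)} = \left(2 K + 5\right) \left(-4\right) = \left(5 + 2 K\right) \left(-4\right) = -20 - 8 K$)
$\frac{1}{X{\left(L{\left(-7,11 \right)},33 \right)}} = \frac{1}{-20 - 8 \left(\left(- \frac{1}{3}\right) 11 - - \frac{7}{3}\right)} = \frac{1}{-20 - 8 \left(- \frac{11}{3} + \frac{7}{3}\right)} = \frac{1}{-20 - - \frac{32}{3}} = \frac{1}{-20 + \frac{32}{3}} = \frac{1}{- \frac{28}{3}} = - \frac{3}{28}$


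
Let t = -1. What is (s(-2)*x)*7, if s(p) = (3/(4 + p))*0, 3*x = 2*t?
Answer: 0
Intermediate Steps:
x = -⅔ (x = (2*(-1))/3 = (⅓)*(-2) = -⅔ ≈ -0.66667)
s(p) = 0
(s(-2)*x)*7 = (0*(-⅔))*7 = 0*7 = 0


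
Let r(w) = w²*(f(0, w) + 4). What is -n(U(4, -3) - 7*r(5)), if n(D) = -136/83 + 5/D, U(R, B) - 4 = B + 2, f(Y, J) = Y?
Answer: 95207/57851 ≈ 1.6457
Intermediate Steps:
U(R, B) = 6 + B (U(R, B) = 4 + (B + 2) = 4 + (2 + B) = 6 + B)
r(w) = 4*w² (r(w) = w²*(0 + 4) = w²*4 = 4*w²)
n(D) = -136/83 + 5/D (n(D) = -136*1/83 + 5/D = -136/83 + 5/D)
-n(U(4, -3) - 7*r(5)) = -(-136/83 + 5/((6 - 3) - 28*5²)) = -(-136/83 + 5/(3 - 28*25)) = -(-136/83 + 5/(3 - 7*100)) = -(-136/83 + 5/(3 - 700)) = -(-136/83 + 5/(-697)) = -(-136/83 + 5*(-1/697)) = -(-136/83 - 5/697) = -1*(-95207/57851) = 95207/57851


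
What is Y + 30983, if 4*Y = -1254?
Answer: 61339/2 ≈ 30670.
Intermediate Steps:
Y = -627/2 (Y = (¼)*(-1254) = -627/2 ≈ -313.50)
Y + 30983 = -627/2 + 30983 = 61339/2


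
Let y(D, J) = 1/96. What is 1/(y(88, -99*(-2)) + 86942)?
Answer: 96/8346433 ≈ 1.1502e-5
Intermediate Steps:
y(D, J) = 1/96
1/(y(88, -99*(-2)) + 86942) = 1/(1/96 + 86942) = 1/(8346433/96) = 96/8346433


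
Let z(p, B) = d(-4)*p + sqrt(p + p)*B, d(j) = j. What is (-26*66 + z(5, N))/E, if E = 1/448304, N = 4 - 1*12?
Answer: -778255744 - 3586432*sqrt(10) ≈ -7.8960e+8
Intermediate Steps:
N = -8 (N = 4 - 12 = -8)
z(p, B) = -4*p + B*sqrt(2)*sqrt(p) (z(p, B) = -4*p + sqrt(p + p)*B = -4*p + sqrt(2*p)*B = -4*p + (sqrt(2)*sqrt(p))*B = -4*p + B*sqrt(2)*sqrt(p))
E = 1/448304 ≈ 2.2306e-6
(-26*66 + z(5, N))/E = (-26*66 + (-4*5 - 8*sqrt(2)*sqrt(5)))/(1/448304) = (-1716 + (-20 - 8*sqrt(10)))*448304 = (-1736 - 8*sqrt(10))*448304 = -778255744 - 3586432*sqrt(10)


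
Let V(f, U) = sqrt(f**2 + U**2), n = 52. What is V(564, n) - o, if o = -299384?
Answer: 299384 + 20*sqrt(802) ≈ 2.9995e+5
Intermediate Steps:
V(f, U) = sqrt(U**2 + f**2)
V(564, n) - o = sqrt(52**2 + 564**2) - 1*(-299384) = sqrt(2704 + 318096) + 299384 = sqrt(320800) + 299384 = 20*sqrt(802) + 299384 = 299384 + 20*sqrt(802)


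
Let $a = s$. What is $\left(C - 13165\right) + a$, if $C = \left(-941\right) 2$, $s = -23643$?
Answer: $-38690$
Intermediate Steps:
$a = -23643$
$C = -1882$
$\left(C - 13165\right) + a = \left(-1882 - 13165\right) - 23643 = -15047 - 23643 = -38690$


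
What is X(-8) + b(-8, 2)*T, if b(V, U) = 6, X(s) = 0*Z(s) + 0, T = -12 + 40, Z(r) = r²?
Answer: 168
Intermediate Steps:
T = 28
X(s) = 0 (X(s) = 0*s² + 0 = 0 + 0 = 0)
X(-8) + b(-8, 2)*T = 0 + 6*28 = 0 + 168 = 168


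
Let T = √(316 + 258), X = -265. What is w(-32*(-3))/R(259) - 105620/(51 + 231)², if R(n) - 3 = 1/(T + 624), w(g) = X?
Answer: -6240952446965/69642407403 - 265*√574/3502963 ≈ -89.616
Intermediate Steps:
w(g) = -265
T = √574 ≈ 23.958
R(n) = 3 + 1/(624 + √574) (R(n) = 3 + 1/(√574 + 624) = 3 + 1/(624 + √574))
w(-32*(-3))/R(259) - 105620/(51 + 231)² = -265/(583515/194401 - √574/388802) - 105620/(51 + 231)² = -265/(583515/194401 - √574/388802) - 105620/(282²) = -265/(583515/194401 - √574/388802) - 105620/79524 = -265/(583515/194401 - √574/388802) - 105620*1/79524 = -265/(583515/194401 - √574/388802) - 26405/19881 = -26405/19881 - 265/(583515/194401 - √574/388802)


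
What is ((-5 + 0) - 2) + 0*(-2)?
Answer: -7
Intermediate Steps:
((-5 + 0) - 2) + 0*(-2) = (-5 - 2) + 0 = -7 + 0 = -7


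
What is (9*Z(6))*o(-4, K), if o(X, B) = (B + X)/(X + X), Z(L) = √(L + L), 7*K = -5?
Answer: 297*√3/28 ≈ 18.372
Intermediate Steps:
K = -5/7 (K = (⅐)*(-5) = -5/7 ≈ -0.71429)
Z(L) = √2*√L (Z(L) = √(2*L) = √2*√L)
o(X, B) = (B + X)/(2*X) (o(X, B) = (B + X)/((2*X)) = (B + X)*(1/(2*X)) = (B + X)/(2*X))
(9*Z(6))*o(-4, K) = (9*(√2*√6))*((½)*(-5/7 - 4)/(-4)) = (9*(2*√3))*((½)*(-¼)*(-33/7)) = (18*√3)*(33/56) = 297*√3/28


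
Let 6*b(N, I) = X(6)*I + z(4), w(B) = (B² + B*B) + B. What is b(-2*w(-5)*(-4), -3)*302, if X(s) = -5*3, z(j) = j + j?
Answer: 8003/3 ≈ 2667.7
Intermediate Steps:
w(B) = B + 2*B² (w(B) = (B² + B²) + B = 2*B² + B = B + 2*B²)
z(j) = 2*j
X(s) = -15
b(N, I) = 4/3 - 5*I/2 (b(N, I) = (-15*I + 2*4)/6 = (-15*I + 8)/6 = (8 - 15*I)/6 = 4/3 - 5*I/2)
b(-2*w(-5)*(-4), -3)*302 = (4/3 - 5/2*(-3))*302 = (4/3 + 15/2)*302 = (53/6)*302 = 8003/3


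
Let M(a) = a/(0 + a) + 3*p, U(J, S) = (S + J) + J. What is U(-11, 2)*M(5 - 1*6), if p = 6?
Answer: -380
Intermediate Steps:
U(J, S) = S + 2*J (U(J, S) = (J + S) + J = S + 2*J)
M(a) = 19 (M(a) = a/(0 + a) + 3*6 = a/a + 18 = 1 + 18 = 19)
U(-11, 2)*M(5 - 1*6) = (2 + 2*(-11))*19 = (2 - 22)*19 = -20*19 = -380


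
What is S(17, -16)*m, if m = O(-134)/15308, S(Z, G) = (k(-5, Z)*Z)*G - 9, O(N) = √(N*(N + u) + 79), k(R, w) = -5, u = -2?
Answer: 1351*√18303/15308 ≈ 11.940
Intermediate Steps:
O(N) = √(79 + N*(-2 + N)) (O(N) = √(N*(N - 2) + 79) = √(N*(-2 + N) + 79) = √(79 + N*(-2 + N)))
S(Z, G) = -9 - 5*G*Z (S(Z, G) = (-5*Z)*G - 9 = -5*G*Z - 9 = -9 - 5*G*Z)
m = √18303/15308 (m = √(79 + (-134)² - 2*(-134))/15308 = √(79 + 17956 + 268)*(1/15308) = √18303*(1/15308) = √18303/15308 ≈ 0.0088378)
S(17, -16)*m = (-9 - 5*(-16)*17)*(√18303/15308) = (-9 + 1360)*(√18303/15308) = 1351*(√18303/15308) = 1351*√18303/15308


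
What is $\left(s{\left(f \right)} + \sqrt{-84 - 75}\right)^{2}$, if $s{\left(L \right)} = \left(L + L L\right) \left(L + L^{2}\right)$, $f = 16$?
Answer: $\left(73984 + i \sqrt{159}\right)^{2} \approx 5.4736 \cdot 10^{9} + 1.87 \cdot 10^{6} i$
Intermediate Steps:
$s{\left(L \right)} = \left(L + L^{2}\right)^{2}$ ($s{\left(L \right)} = \left(L + L^{2}\right) \left(L + L^{2}\right) = \left(L + L^{2}\right)^{2}$)
$\left(s{\left(f \right)} + \sqrt{-84 - 75}\right)^{2} = \left(16^{2} \left(1 + 16\right)^{2} + \sqrt{-84 - 75}\right)^{2} = \left(256 \cdot 17^{2} + \sqrt{-159}\right)^{2} = \left(256 \cdot 289 + i \sqrt{159}\right)^{2} = \left(73984 + i \sqrt{159}\right)^{2}$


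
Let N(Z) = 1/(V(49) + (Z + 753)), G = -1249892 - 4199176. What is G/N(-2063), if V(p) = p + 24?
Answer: 6740497116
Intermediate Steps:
G = -5449068
V(p) = 24 + p
N(Z) = 1/(826 + Z) (N(Z) = 1/((24 + 49) + (Z + 753)) = 1/(73 + (753 + Z)) = 1/(826 + Z))
G/N(-2063) = -5449068/(1/(826 - 2063)) = -5449068/(1/(-1237)) = -5449068/(-1/1237) = -5449068*(-1237) = 6740497116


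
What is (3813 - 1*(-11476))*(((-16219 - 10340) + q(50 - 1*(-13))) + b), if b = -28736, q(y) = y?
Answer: -844442048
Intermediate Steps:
(3813 - 1*(-11476))*(((-16219 - 10340) + q(50 - 1*(-13))) + b) = (3813 - 1*(-11476))*(((-16219 - 10340) + (50 - 1*(-13))) - 28736) = (3813 + 11476)*((-26559 + (50 + 13)) - 28736) = 15289*((-26559 + 63) - 28736) = 15289*(-26496 - 28736) = 15289*(-55232) = -844442048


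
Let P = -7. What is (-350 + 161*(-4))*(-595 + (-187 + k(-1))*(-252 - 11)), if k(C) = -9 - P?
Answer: -48817328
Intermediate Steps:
k(C) = -2 (k(C) = -9 - 1*(-7) = -9 + 7 = -2)
(-350 + 161*(-4))*(-595 + (-187 + k(-1))*(-252 - 11)) = (-350 + 161*(-4))*(-595 + (-187 - 2)*(-252 - 11)) = (-350 - 644)*(-595 - 189*(-263)) = -994*(-595 + 49707) = -994*49112 = -48817328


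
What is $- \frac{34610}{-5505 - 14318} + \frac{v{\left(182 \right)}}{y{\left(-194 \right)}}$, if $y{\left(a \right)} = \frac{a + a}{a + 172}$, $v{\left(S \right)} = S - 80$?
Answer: $\frac{14477873}{1922831} \approx 7.5295$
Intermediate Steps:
$v{\left(S \right)} = -80 + S$
$y{\left(a \right)} = \frac{2 a}{172 + a}$
$- \frac{34610}{-5505 - 14318} + \frac{v{\left(182 \right)}}{y{\left(-194 \right)}} = - \frac{34610}{-5505 - 14318} + \frac{-80 + 182}{2 \left(-194\right) \frac{1}{172 - 194}} = - \frac{34610}{-5505 - 14318} + \frac{102}{2 \left(-194\right) \frac{1}{-22}} = - \frac{34610}{-19823} + \frac{102}{2 \left(-194\right) \left(- \frac{1}{22}\right)} = \left(-34610\right) \left(- \frac{1}{19823}\right) + \frac{102}{\frac{194}{11}} = \frac{34610}{19823} + 102 \cdot \frac{11}{194} = \frac{34610}{19823} + \frac{561}{97} = \frac{14477873}{1922831}$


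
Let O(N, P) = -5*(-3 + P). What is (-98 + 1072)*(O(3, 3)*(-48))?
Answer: 0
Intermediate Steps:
O(N, P) = 15 - 5*P
(-98 + 1072)*(O(3, 3)*(-48)) = (-98 + 1072)*((15 - 5*3)*(-48)) = 974*((15 - 15)*(-48)) = 974*(0*(-48)) = 974*0 = 0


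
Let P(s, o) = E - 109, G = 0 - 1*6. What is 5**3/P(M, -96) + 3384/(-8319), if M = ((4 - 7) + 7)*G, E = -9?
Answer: -173/118 ≈ -1.4661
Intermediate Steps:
G = -6 (G = 0 - 6 = -6)
M = -24 (M = ((4 - 7) + 7)*(-6) = (-3 + 7)*(-6) = 4*(-6) = -24)
P(s, o) = -118 (P(s, o) = -9 - 109 = -118)
5**3/P(M, -96) + 3384/(-8319) = 5**3/(-118) + 3384/(-8319) = 125*(-1/118) + 3384*(-1/8319) = -125/118 - 24/59 = -173/118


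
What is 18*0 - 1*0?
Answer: 0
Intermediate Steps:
18*0 - 1*0 = 0 + 0 = 0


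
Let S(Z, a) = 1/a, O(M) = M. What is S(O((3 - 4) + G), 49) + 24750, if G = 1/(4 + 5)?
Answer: 1212751/49 ≈ 24750.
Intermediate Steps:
G = 1/9 ≈ 0.11111
S(O((3 - 4) + G), 49) + 24750 = 1/49 + 24750 = 1212751/49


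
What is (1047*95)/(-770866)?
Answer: -99465/770866 ≈ -0.12903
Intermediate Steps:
(1047*95)/(-770866) = 99465*(-1/770866) = -99465/770866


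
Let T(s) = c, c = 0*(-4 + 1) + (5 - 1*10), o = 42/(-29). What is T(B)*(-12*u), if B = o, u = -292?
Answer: -17520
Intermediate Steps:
o = -42/29 (o = 42*(-1/29) = -42/29 ≈ -1.4483)
B = -42/29 ≈ -1.4483
c = -5 (c = 0*(-3) + (5 - 10) = 0 - 5 = -5)
T(s) = -5
T(B)*(-12*u) = -(-60)*(-292) = -5*3504 = -17520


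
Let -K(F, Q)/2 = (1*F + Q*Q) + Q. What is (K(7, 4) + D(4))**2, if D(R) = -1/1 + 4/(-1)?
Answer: 3481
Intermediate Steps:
K(F, Q) = -2*F - 2*Q - 2*Q**2 (K(F, Q) = -2*((1*F + Q*Q) + Q) = -2*((F + Q**2) + Q) = -2*(F + Q + Q**2) = -2*F - 2*Q - 2*Q**2)
D(R) = -5 (D(R) = -1*1 + 4*(-1) = -1 - 4 = -5)
(K(7, 4) + D(4))**2 = ((-2*7 - 2*4 - 2*4**2) - 5)**2 = ((-14 - 8 - 2*16) - 5)**2 = ((-14 - 8 - 32) - 5)**2 = (-54 - 5)**2 = (-59)**2 = 3481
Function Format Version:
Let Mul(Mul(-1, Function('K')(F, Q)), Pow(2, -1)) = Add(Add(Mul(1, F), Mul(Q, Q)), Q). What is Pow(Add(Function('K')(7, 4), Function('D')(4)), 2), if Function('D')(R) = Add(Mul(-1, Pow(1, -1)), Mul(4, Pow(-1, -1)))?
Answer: 3481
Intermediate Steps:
Function('K')(F, Q) = Add(Mul(-2, F), Mul(-2, Q), Mul(-2, Pow(Q, 2))) (Function('K')(F, Q) = Mul(-2, Add(Add(Mul(1, F), Mul(Q, Q)), Q)) = Mul(-2, Add(Add(F, Pow(Q, 2)), Q)) = Mul(-2, Add(F, Q, Pow(Q, 2))) = Add(Mul(-2, F), Mul(-2, Q), Mul(-2, Pow(Q, 2))))
Function('D')(R) = -5 (Function('D')(R) = Add(Mul(-1, 1), Mul(4, -1)) = Add(-1, -4) = -5)
Pow(Add(Function('K')(7, 4), Function('D')(4)), 2) = Pow(Add(Add(Mul(-2, 7), Mul(-2, 4), Mul(-2, Pow(4, 2))), -5), 2) = Pow(Add(Add(-14, -8, Mul(-2, 16)), -5), 2) = Pow(Add(Add(-14, -8, -32), -5), 2) = Pow(Add(-54, -5), 2) = Pow(-59, 2) = 3481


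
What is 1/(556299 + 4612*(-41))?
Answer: 1/367207 ≈ 2.7233e-6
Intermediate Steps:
1/(556299 + 4612*(-41)) = 1/(556299 - 189092) = 1/367207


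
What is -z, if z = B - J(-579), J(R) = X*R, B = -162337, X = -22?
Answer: 175075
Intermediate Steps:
J(R) = -22*R
z = -175075 (z = -162337 - (-22)*(-579) = -162337 - 1*12738 = -162337 - 12738 = -175075)
-z = -1*(-175075) = 175075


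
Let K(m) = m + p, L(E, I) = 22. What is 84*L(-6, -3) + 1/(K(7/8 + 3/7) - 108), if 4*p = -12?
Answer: 11352208/6143 ≈ 1848.0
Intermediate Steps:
p = -3 (p = (¼)*(-12) = -3)
K(m) = -3 + m (K(m) = m - 3 = -3 + m)
84*L(-6, -3) + 1/(K(7/8 + 3/7) - 108) = 84*22 + 1/((-3 + (7/8 + 3/7)) - 108) = 1848 + 1/((-3 + (7*(⅛) + 3*(⅐))) - 108) = 1848 + 1/((-3 + (7/8 + 3/7)) - 108) = 1848 + 1/((-3 + 73/56) - 108) = 1848 + 1/(-95/56 - 108) = 1848 + 1/(-6143/56) = 1848 - 56/6143 = 11352208/6143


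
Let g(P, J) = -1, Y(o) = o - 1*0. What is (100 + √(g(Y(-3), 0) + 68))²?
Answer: (100 + √67)² ≈ 11704.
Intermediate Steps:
Y(o) = o (Y(o) = o + 0 = o)
(100 + √(g(Y(-3), 0) + 68))² = (100 + √(-1 + 68))² = (100 + √67)²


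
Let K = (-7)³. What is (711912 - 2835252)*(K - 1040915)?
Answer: 2210944761720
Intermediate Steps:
K = -343
(711912 - 2835252)*(K - 1040915) = (711912 - 2835252)*(-343 - 1040915) = -2123340*(-1041258) = 2210944761720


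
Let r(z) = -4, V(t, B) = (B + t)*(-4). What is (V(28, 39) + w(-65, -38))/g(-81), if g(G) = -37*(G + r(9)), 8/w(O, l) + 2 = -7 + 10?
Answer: -52/629 ≈ -0.082671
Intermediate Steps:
V(t, B) = -4*B - 4*t
w(O, l) = 8 (w(O, l) = 8/(-2 + (-7 + 10)) = 8/(-2 + 3) = 8/1 = 8*1 = 8)
g(G) = 148 - 37*G (g(G) = -37*(G - 4) = -37*(-4 + G) = 148 - 37*G)
(V(28, 39) + w(-65, -38))/g(-81) = ((-4*39 - 4*28) + 8)/(148 - 37*(-81)) = ((-156 - 112) + 8)/(148 + 2997) = (-268 + 8)/3145 = -260*1/3145 = -52/629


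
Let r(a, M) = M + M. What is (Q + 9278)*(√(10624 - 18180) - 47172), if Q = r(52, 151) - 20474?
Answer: 513891768 - 21788*I*√1889 ≈ 5.1389e+8 - 9.4696e+5*I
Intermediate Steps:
r(a, M) = 2*M
Q = -20172 (Q = 2*151 - 20474 = 302 - 20474 = -20172)
(Q + 9278)*(√(10624 - 18180) - 47172) = (-20172 + 9278)*(√(10624 - 18180) - 47172) = -10894*(√(-7556) - 47172) = -10894*(2*I*√1889 - 47172) = -10894*(-47172 + 2*I*√1889) = 513891768 - 21788*I*√1889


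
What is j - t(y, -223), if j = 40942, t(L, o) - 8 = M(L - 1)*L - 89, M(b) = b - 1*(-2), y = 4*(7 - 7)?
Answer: 41023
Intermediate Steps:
y = 0 (y = 4*0 = 0)
M(b) = 2 + b (M(b) = b + 2 = 2 + b)
t(L, o) = -81 + L*(1 + L) (t(L, o) = 8 + ((2 + (L - 1))*L - 89) = 8 + ((2 + (-1 + L))*L - 89) = 8 + ((1 + L)*L - 89) = 8 + (L*(1 + L) - 89) = 8 + (-89 + L*(1 + L)) = -81 + L*(1 + L))
j - t(y, -223) = 40942 - (-81 + 0*(1 + 0)) = 40942 - (-81 + 0*1) = 40942 - (-81 + 0) = 40942 - 1*(-81) = 40942 + 81 = 41023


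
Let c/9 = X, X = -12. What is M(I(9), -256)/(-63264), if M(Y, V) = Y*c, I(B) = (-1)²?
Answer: 9/5272 ≈ 0.0017071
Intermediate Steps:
c = -108 (c = 9*(-12) = -108)
I(B) = 1
M(Y, V) = -108*Y (M(Y, V) = Y*(-108) = -108*Y)
M(I(9), -256)/(-63264) = -108*1/(-63264) = -108*(-1/63264) = 9/5272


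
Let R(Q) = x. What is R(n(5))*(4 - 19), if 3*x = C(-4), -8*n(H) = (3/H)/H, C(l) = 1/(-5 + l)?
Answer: 5/9 ≈ 0.55556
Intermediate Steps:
n(H) = -3/(8*H**2) (n(H) = -3/H/(8*H) = -3/(8*H**2))
x = -1/27 (x = 1/(3*(-5 - 4)) = (1/3)/(-9) = (1/3)*(-1/9) = -1/27 ≈ -0.037037)
R(Q) = -1/27
R(n(5))*(4 - 19) = -(4 - 19)/27 = -1/27*(-15) = 5/9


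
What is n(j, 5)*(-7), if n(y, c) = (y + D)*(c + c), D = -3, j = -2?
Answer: 350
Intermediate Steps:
n(y, c) = 2*c*(-3 + y) (n(y, c) = (y - 3)*(c + c) = (-3 + y)*(2*c) = 2*c*(-3 + y))
n(j, 5)*(-7) = (2*5*(-3 - 2))*(-7) = (2*5*(-5))*(-7) = -50*(-7) = 350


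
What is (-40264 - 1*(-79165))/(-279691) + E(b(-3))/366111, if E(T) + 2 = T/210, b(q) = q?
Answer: -332328439067/2389285539690 ≈ -0.13909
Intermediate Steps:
E(T) = -2 + T/210
(-40264 - 1*(-79165))/(-279691) + E(b(-3))/366111 = (-40264 - 1*(-79165))/(-279691) + (-2 + (1/210)*(-3))/366111 = (-40264 + 79165)*(-1/279691) + (-2 - 1/70)*(1/366111) = 38901*(-1/279691) - 141/70*1/366111 = -38901/279691 - 47/8542590 = -332328439067/2389285539690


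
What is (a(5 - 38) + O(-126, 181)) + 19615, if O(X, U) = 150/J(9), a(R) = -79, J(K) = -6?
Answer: 19511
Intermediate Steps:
O(X, U) = -25 (O(X, U) = 150/(-6) = 150*(-1/6) = -25)
(a(5 - 38) + O(-126, 181)) + 19615 = (-79 - 25) + 19615 = -104 + 19615 = 19511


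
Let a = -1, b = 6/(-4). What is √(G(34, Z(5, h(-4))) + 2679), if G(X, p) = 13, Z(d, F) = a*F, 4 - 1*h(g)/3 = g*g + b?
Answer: 2*√673 ≈ 51.884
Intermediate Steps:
b = -3/2 (b = 6*(-¼) = -3/2 ≈ -1.5000)
h(g) = 33/2 - 3*g² (h(g) = 12 - 3*(g*g - 3/2) = 12 - 3*(g² - 3/2) = 12 - 3*(-3/2 + g²) = 12 + (9/2 - 3*g²) = 33/2 - 3*g²)
Z(d, F) = -F
√(G(34, Z(5, h(-4))) + 2679) = √(13 + 2679) = √2692 = 2*√673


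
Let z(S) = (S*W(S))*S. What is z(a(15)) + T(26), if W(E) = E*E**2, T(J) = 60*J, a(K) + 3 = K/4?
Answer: 1597683/1024 ≈ 1560.2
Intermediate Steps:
a(K) = -3 + K/4
W(E) = E**3
z(S) = S**5 (z(S) = (S*S**3)*S = S**4*S = S**5)
z(a(15)) + T(26) = (-3 + (1/4)*15)**5 + 60*26 = (-3 + 15/4)**5 + 1560 = (3/4)**5 + 1560 = 243/1024 + 1560 = 1597683/1024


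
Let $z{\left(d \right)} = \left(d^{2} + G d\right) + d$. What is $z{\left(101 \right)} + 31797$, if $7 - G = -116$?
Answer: $54522$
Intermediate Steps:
$G = 123$ ($G = 7 - -116 = 7 + 116 = 123$)
$z{\left(d \right)} = d^{2} + 124 d$ ($z{\left(d \right)} = \left(d^{2} + 123 d\right) + d = d^{2} + 124 d$)
$z{\left(101 \right)} + 31797 = 101 \left(124 + 101\right) + 31797 = 101 \cdot 225 + 31797 = 22725 + 31797 = 54522$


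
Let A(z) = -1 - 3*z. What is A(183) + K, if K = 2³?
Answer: -542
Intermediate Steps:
K = 8
A(183) + K = (-1 - 3*183) + 8 = (-1 - 549) + 8 = -550 + 8 = -542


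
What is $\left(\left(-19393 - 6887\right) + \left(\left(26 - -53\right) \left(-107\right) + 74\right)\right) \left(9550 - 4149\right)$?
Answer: $-187193259$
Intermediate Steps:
$\left(\left(-19393 - 6887\right) + \left(\left(26 - -53\right) \left(-107\right) + 74\right)\right) \left(9550 - 4149\right) = \left(-26280 + \left(\left(26 + 53\right) \left(-107\right) + 74\right)\right) 5401 = \left(-26280 + \left(79 \left(-107\right) + 74\right)\right) 5401 = \left(-26280 + \left(-8453 + 74\right)\right) 5401 = \left(-26280 - 8379\right) 5401 = \left(-34659\right) 5401 = -187193259$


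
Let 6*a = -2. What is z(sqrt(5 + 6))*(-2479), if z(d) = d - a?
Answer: -2479/3 - 2479*sqrt(11) ≈ -9048.3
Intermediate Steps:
a = -1/3 (a = (1/6)*(-2) = -1/3 ≈ -0.33333)
z(d) = 1/3 + d (z(d) = d - 1*(-1/3) = d + 1/3 = 1/3 + d)
z(sqrt(5 + 6))*(-2479) = (1/3 + sqrt(5 + 6))*(-2479) = (1/3 + sqrt(11))*(-2479) = -2479/3 - 2479*sqrt(11)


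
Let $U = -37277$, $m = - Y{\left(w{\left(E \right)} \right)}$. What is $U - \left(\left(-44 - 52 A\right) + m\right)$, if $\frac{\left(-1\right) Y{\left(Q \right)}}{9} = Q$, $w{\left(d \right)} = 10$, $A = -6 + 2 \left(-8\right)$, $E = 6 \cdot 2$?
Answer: $-38467$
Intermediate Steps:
$E = 12$
$A = -22$ ($A = -6 - 16 = -22$)
$Y{\left(Q \right)} = - 9 Q$
$m = 90$ ($m = - \left(-9\right) 10 = \left(-1\right) \left(-90\right) = 90$)
$U - \left(\left(-44 - 52 A\right) + m\right) = -37277 - \left(\left(-44 - -1144\right) + 90\right) = -37277 - \left(\left(-44 + 1144\right) + 90\right) = -37277 - \left(1100 + 90\right) = -37277 - 1190 = -38467$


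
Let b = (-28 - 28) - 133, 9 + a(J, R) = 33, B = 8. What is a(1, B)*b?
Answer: -4536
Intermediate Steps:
a(J, R) = 24 (a(J, R) = -9 + 33 = 24)
b = -189 (b = -56 - 133 = -189)
a(1, B)*b = 24*(-189) = -4536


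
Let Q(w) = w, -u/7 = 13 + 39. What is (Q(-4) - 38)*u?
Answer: 15288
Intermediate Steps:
u = -364 (u = -7*(13 + 39) = -7*52 = -364)
(Q(-4) - 38)*u = (-4 - 38)*(-364) = -42*(-364) = 15288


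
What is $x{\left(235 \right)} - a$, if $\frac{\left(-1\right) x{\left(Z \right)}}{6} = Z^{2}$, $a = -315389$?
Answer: $-15961$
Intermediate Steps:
$x{\left(Z \right)} = - 6 Z^{2}$
$x{\left(235 \right)} - a = - 6 \cdot 235^{2} - -315389 = \left(-6\right) 55225 + 315389 = -331350 + 315389 = -15961$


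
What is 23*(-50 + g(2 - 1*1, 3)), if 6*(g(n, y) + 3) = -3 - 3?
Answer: -1242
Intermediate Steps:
g(n, y) = -4 (g(n, y) = -3 + (-3 - 3)/6 = -3 + (1/6)*(-6) = -3 - 1 = -4)
23*(-50 + g(2 - 1*1, 3)) = 23*(-50 - 4) = 23*(-54) = -1242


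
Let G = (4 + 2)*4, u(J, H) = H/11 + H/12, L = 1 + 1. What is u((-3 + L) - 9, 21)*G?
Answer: 966/11 ≈ 87.818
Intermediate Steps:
L = 2
u(J, H) = 23*H/132 (u(J, H) = H*(1/11) + H*(1/12) = H/11 + H/12 = 23*H/132)
G = 24 (G = 6*4 = 24)
u((-3 + L) - 9, 21)*G = ((23/132)*21)*24 = (161/44)*24 = 966/11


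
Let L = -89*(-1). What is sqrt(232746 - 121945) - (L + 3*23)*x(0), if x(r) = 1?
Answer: -158 + sqrt(110801) ≈ 174.87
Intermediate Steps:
L = 89
sqrt(232746 - 121945) - (L + 3*23)*x(0) = sqrt(232746 - 121945) - (89 + 3*23) = sqrt(110801) - (89 + 69) = sqrt(110801) - 158 = -158 + sqrt(110801)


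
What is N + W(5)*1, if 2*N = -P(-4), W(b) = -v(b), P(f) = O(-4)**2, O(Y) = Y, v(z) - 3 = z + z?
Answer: -21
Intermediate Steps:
v(z) = 3 + 2*z (v(z) = 3 + (z + z) = 3 + 2*z)
P(f) = 16 (P(f) = (-4)**2 = 16)
W(b) = -3 - 2*b (W(b) = -(3 + 2*b) = -3 - 2*b)
N = -8 (N = (-1*16)/2 = (1/2)*(-16) = -8)
N + W(5)*1 = -8 + (-3 - 2*5)*1 = -8 + (-3 - 10)*1 = -8 - 13*1 = -8 - 13 = -21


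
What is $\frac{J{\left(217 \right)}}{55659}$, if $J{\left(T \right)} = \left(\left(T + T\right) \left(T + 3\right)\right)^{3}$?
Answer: $\frac{870436774592000}{55659} \approx 1.5639 \cdot 10^{10}$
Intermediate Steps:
$J{\left(T \right)} = 8 T^{3} \left(3 + T\right)^{3}$ ($J{\left(T \right)} = \left(2 T \left(3 + T\right)\right)^{3} = 8 T^{3} \left(3 + T\right)^{3}$)
$\frac{J{\left(217 \right)}}{55659} = \frac{8 \cdot 217^{3} \left(3 + 217\right)^{3}}{55659} = 8 \cdot 10218313 \cdot 220^{3} \cdot \frac{1}{55659} = 8 \cdot 10218313 \cdot 10648000 \cdot \frac{1}{55659} = 870436774592000 \cdot \frac{1}{55659} = \frac{870436774592000}{55659}$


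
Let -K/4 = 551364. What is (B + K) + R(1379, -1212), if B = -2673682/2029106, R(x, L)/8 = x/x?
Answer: -2237545221585/1014553 ≈ -2.2054e+6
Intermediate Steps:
K = -2205456 (K = -4*551364 = -2205456)
R(x, L) = 8 (R(x, L) = 8*(x/x) = 8*1 = 8)
B = -1336841/1014553 (B = -2673682*1/2029106 = -1336841/1014553 ≈ -1.3177)
(B + K) + R(1379, -1212) = (-1336841/1014553 - 2205456) + 8 = -2237553338009/1014553 + 8 = -2237545221585/1014553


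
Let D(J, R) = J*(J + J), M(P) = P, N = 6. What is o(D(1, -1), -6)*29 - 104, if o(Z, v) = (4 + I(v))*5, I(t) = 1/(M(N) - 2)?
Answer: 2049/4 ≈ 512.25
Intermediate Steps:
D(J, R) = 2*J² (D(J, R) = J*(2*J) = 2*J²)
I(t) = ¼ (I(t) = 1/(6 - 2) = 1/4 = ¼)
o(Z, v) = 85/4 (o(Z, v) = (4 + ¼)*5 = (17/4)*5 = 85/4)
o(D(1, -1), -6)*29 - 104 = (85/4)*29 - 104 = 2465/4 - 104 = 2049/4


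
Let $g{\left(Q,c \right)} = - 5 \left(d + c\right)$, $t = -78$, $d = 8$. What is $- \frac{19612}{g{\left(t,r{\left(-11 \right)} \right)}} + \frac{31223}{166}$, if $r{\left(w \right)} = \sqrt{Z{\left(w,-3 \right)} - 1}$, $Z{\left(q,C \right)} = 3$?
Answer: $\frac{17861933}{25730} - \frac{9806 \sqrt{2}}{155} \approx 604.74$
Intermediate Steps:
$r{\left(w \right)} = \sqrt{2}$ ($r{\left(w \right)} = \sqrt{3 - 1} = \sqrt{2}$)
$g{\left(Q,c \right)} = -40 - 5 c$ ($g{\left(Q,c \right)} = - 5 \left(8 + c\right) = -40 - 5 c$)
$- \frac{19612}{g{\left(t,r{\left(-11 \right)} \right)}} + \frac{31223}{166} = - \frac{19612}{-40 - 5 \sqrt{2}} + \frac{31223}{166} = \frac{31223}{166} - \frac{19612}{-40 - 5 \sqrt{2}}$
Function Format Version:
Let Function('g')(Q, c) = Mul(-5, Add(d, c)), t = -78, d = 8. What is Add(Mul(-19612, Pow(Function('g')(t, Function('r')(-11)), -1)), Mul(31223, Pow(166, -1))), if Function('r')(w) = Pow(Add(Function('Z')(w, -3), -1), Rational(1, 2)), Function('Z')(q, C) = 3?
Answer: Add(Rational(17861933, 25730), Mul(Rational(-9806, 155), Pow(2, Rational(1, 2)))) ≈ 604.74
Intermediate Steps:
Function('r')(w) = Pow(2, Rational(1, 2)) (Function('r')(w) = Pow(Add(3, -1), Rational(1, 2)) = Pow(2, Rational(1, 2)))
Function('g')(Q, c) = Add(-40, Mul(-5, c)) (Function('g')(Q, c) = Mul(-5, Add(8, c)) = Add(-40, Mul(-5, c)))
Add(Mul(-19612, Pow(Function('g')(t, Function('r')(-11)), -1)), Mul(31223, Pow(166, -1))) = Add(Mul(-19612, Pow(Add(-40, Mul(-5, Pow(2, Rational(1, 2)))), -1)), Mul(31223, Pow(166, -1))) = Add(Mul(-19612, Pow(Add(-40, Mul(-5, Pow(2, Rational(1, 2)))), -1)), Mul(31223, Rational(1, 166))) = Add(Mul(-19612, Pow(Add(-40, Mul(-5, Pow(2, Rational(1, 2)))), -1)), Rational(31223, 166)) = Add(Rational(31223, 166), Mul(-19612, Pow(Add(-40, Mul(-5, Pow(2, Rational(1, 2)))), -1)))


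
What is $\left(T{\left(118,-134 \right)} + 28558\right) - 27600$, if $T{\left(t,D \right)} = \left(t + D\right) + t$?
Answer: $1060$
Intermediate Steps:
$T{\left(t,D \right)} = D + 2 t$ ($T{\left(t,D \right)} = \left(D + t\right) + t = D + 2 t$)
$\left(T{\left(118,-134 \right)} + 28558\right) - 27600 = \left(\left(-134 + 2 \cdot 118\right) + 28558\right) - 27600 = \left(\left(-134 + 236\right) + 28558\right) - 27600 = \left(102 + 28558\right) - 27600 = 28660 - 27600 = 1060$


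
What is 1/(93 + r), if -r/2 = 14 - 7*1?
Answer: 1/79 ≈ 0.012658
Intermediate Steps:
r = -14 (r = -2*(14 - 7*1) = -2*(14 - 7) = -2*7 = -14)
1/(93 + r) = 1/(93 - 14) = 1/79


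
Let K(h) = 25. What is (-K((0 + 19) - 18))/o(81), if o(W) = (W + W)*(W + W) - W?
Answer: -25/26163 ≈ -0.00095555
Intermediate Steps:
o(W) = -W + 4*W² (o(W) = (2*W)*(2*W) - W = 4*W² - W = -W + 4*W²)
(-K((0 + 19) - 18))/o(81) = (-1*25)/((81*(-1 + 4*81))) = -25*1/(81*(-1 + 324)) = -25/(81*323) = -25/26163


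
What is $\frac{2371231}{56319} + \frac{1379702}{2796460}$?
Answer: $\frac{3354378039599}{78746915370} \approx 42.597$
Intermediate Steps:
$\frac{2371231}{56319} + \frac{1379702}{2796460} = 2371231 \cdot \frac{1}{56319} + 1379702 \cdot \frac{1}{2796460} = \frac{2371231}{56319} + \frac{689851}{1398230} = \frac{3354378039599}{78746915370}$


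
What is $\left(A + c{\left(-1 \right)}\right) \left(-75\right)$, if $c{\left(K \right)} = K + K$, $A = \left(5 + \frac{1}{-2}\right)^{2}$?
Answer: $- \frac{5475}{4} \approx -1368.8$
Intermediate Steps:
$A = \frac{81}{4}$ ($A = \left(5 - \frac{1}{2}\right)^{2} = \left(\frac{9}{2}\right)^{2} = \frac{81}{4} \approx 20.25$)
$c{\left(K \right)} = 2 K$
$\left(A + c{\left(-1 \right)}\right) \left(-75\right) = \left(\frac{81}{4} + 2 \left(-1\right)\right) \left(-75\right) = \left(\frac{81}{4} - 2\right) \left(-75\right) = \frac{73}{4} \left(-75\right) = - \frac{5475}{4}$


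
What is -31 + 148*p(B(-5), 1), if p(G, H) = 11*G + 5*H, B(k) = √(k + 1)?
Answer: 709 + 3256*I ≈ 709.0 + 3256.0*I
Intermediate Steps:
B(k) = √(1 + k)
p(G, H) = 5*H + 11*G
-31 + 148*p(B(-5), 1) = -31 + 148*(5*1 + 11*√(1 - 5)) = -31 + 148*(5 + 11*√(-4)) = -31 + 148*(5 + 11*(2*I)) = -31 + 148*(5 + 22*I) = -31 + (740 + 3256*I) = 709 + 3256*I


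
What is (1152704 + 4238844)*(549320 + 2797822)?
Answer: 18046276755816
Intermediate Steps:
(1152704 + 4238844)*(549320 + 2797822) = 5391548*3347142 = 18046276755816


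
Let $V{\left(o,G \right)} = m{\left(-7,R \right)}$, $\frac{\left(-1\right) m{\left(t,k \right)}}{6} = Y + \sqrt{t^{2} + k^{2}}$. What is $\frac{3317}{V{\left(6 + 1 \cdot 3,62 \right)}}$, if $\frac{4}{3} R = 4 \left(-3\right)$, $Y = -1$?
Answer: $- \frac{3317}{774} - \frac{3317 \sqrt{130}}{774} \approx -53.148$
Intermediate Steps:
$R = -9$ ($R = \frac{3 \cdot 4 \left(-3\right)}{4} = \frac{3}{4} \left(-12\right) = -9$)
$m{\left(t,k \right)} = 6 - 6 \sqrt{k^{2} + t^{2}}$ ($m{\left(t,k \right)} = - 6 \left(-1 + \sqrt{t^{2} + k^{2}}\right) = - 6 \left(-1 + \sqrt{k^{2} + t^{2}}\right) = 6 - 6 \sqrt{k^{2} + t^{2}}$)
$V{\left(o,G \right)} = 6 - 6 \sqrt{130}$ ($V{\left(o,G \right)} = 6 - 6 \sqrt{\left(-9\right)^{2} + \left(-7\right)^{2}} = 6 - 6 \sqrt{81 + 49} = 6 - 6 \sqrt{130}$)
$\frac{3317}{V{\left(6 + 1 \cdot 3,62 \right)}} = \frac{3317}{6 - 6 \sqrt{130}}$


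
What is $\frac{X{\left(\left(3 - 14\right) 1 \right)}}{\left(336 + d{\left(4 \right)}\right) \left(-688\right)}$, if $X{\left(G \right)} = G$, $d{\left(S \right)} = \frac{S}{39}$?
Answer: $\frac{429}{9018304} \approx 4.757 \cdot 10^{-5}$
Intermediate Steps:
$d{\left(S \right)} = \frac{S}{39}$ ($d{\left(S \right)} = S \frac{1}{39} = \frac{S}{39}$)
$\frac{X{\left(\left(3 - 14\right) 1 \right)}}{\left(336 + d{\left(4 \right)}\right) \left(-688\right)} = \frac{\left(3 - 14\right) 1}{\left(336 + \frac{1}{39} \cdot 4\right) \left(-688\right)} = \frac{\left(-11\right) 1}{\left(336 + \frac{4}{39}\right) \left(-688\right)} = - \frac{11}{\frac{13108}{39} \left(-688\right)} = - \frac{11}{- \frac{9018304}{39}} = \left(-11\right) \left(- \frac{39}{9018304}\right) = \frac{429}{9018304}$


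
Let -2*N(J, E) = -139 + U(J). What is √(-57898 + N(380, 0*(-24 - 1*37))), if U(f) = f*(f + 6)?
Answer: I*√524674/2 ≈ 362.17*I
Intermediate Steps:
U(f) = f*(6 + f)
N(J, E) = 139/2 - J*(6 + J)/2 (N(J, E) = -(-139 + J*(6 + J))/2 = 139/2 - J*(6 + J)/2)
√(-57898 + N(380, 0*(-24 - 1*37))) = √(-57898 + (139/2 - ½*380*(6 + 380))) = √(-57898 + (139/2 - ½*380*386)) = √(-57898 + (139/2 - 73340)) = √(-57898 - 146541/2) = √(-262337/2) = I*√524674/2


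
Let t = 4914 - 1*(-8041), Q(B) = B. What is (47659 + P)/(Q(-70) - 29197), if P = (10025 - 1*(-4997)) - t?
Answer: -49726/29267 ≈ -1.6990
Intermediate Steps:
t = 12955 (t = 4914 + 8041 = 12955)
P = 2067 (P = (10025 - 1*(-4997)) - 1*12955 = (10025 + 4997) - 12955 = 15022 - 12955 = 2067)
(47659 + P)/(Q(-70) - 29197) = (47659 + 2067)/(-70 - 29197) = 49726/(-29267) = 49726*(-1/29267) = -49726/29267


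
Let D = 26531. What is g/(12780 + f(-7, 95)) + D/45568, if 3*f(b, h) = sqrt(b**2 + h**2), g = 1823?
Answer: 24276958025293/33491261648384 - 5469*sqrt(9074)/1469946526 ≈ 0.72452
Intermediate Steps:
f(b, h) = sqrt(b**2 + h**2)/3
g/(12780 + f(-7, 95)) + D/45568 = 1823/(12780 + sqrt((-7)**2 + 95**2)/3) + 26531/45568 = 1823/(12780 + sqrt(49 + 9025)/3) + 26531*(1/45568) = 1823/(12780 + sqrt(9074)/3) + 26531/45568 = 26531/45568 + 1823/(12780 + sqrt(9074)/3)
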